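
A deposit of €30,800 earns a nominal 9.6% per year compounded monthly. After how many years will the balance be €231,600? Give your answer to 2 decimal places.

21.10 years

Periodic rate i = 0.096/12 = 0.008.
n = ln(231600/30800) / ln(1+0.008) = ln(7.51948) / 0.007968 = 253.1945 months
= 253.1945/12 years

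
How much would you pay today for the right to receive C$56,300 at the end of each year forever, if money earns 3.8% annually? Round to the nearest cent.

C$1,481,578.95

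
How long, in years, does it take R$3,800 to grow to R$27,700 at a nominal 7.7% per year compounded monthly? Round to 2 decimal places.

25.88 years

Periodic rate i = 0.077/12 = 0.00641667.
n = ln(27700/3800) / ln(1+0.00641667) = ln(7.28947) / 0.006396 = 310.5659 months
= 310.5659/12 years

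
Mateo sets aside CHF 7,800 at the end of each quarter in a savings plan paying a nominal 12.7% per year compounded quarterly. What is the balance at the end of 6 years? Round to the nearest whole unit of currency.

With 4 periods per year: i = 0.03175, n = 24.
Accumulation factor s(24|0.03175) = 35.191329; FV = 7800 × 35.191329 = 274,492.3640

CHF 274,492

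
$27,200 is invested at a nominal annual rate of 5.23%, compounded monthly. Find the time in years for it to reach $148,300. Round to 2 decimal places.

32.50 years

Periodic rate i = 0.0523/12 = 0.00435833.
(1+i)^n = 148300/27200 = 5.45221, so n = ln 5.45221 / ln 1.00436 = 389.9916 months
= 389.9916/12 years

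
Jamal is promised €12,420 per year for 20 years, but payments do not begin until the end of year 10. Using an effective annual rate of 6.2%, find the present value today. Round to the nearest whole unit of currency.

€81,572

Value one period before first payment (t=9): 12420 × [1 − (1+0.062)^(−20)] / 0.062 = 12420 × 11.285993 = 140,172.0350
Discount back 9 years: 140,172.0350 × (1+0.062)^(−9) = 140,172.0350 × 0.581942 = 81,571.9281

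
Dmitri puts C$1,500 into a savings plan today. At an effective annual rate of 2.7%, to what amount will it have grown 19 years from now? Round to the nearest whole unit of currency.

C$2,488

1,500 × (1+0.027)^19 = 1,500 × 1.658970 = 2,488.4544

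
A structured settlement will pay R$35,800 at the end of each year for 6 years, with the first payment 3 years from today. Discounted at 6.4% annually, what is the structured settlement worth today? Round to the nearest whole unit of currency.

PV at t=2 (ordinary 6-year annuity): 35800 × a(6|0.064) = 35800 × 4.856127 = 173,849.3439
Discount back 2 years: 173,849.3439 × (1+0.064)^(−2) = 173,849.3439 × 0.883317 = 153,564.1358

R$153,564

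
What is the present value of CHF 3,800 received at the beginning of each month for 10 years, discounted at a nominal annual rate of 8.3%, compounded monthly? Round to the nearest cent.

CHF 311,285.96

With 12 periods per year: i = 0.00691667, n = 120.
PV = 3800 × [1 − (1+0.00691667)^(−120)] / 0.00691667 × (1+i) = 3800 × 81.917358 = 311,285.9606
(annuity-due: payments at period start, so ×(1+i).)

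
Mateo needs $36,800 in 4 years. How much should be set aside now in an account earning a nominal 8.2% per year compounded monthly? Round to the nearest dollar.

$26,539

Periodic rate i = 0.082/12 = 0.00683333; n = 4 × 12 = 48 periods.
PV = FV·(1+i)^(−n) = 36,800 × 0.721167 = 26,538.9491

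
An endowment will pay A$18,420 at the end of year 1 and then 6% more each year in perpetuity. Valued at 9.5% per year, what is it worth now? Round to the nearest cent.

PV = D₁/(r − g) = 18420/(0.095 − 0.06) = 526,285.7143

A$526,285.71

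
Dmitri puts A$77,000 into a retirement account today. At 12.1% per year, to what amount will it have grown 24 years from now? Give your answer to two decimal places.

FV = 77,000 × (1 + 0.121)^24 = 1,194,058.0132

A$1,194,058.01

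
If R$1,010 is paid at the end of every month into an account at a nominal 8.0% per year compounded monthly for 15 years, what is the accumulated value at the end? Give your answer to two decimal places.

R$349,498.60

Periodic rate i = 0.08/12 = 0.00666667; n = 15 × 12 = 180 periods.
FV = 1010 × [(1+0.00666667)^180 − 1] / 0.00666667 = 1010 × 346.038222 = 349,498.6038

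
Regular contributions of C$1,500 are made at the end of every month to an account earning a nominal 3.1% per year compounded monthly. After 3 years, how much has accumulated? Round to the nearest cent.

C$56,514.27

Periodic rate i = 0.031/12 = 0.00258333; n = 3 × 12 = 36 periods.
Accumulation factor s(36|0.00258333) = 37.676182; FV = 1500 × 37.676182 = 56,514.2732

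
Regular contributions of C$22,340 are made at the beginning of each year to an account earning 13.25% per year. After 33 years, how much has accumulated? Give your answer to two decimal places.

Accumulation factor s(33|0.1325) × (1+i) = 510.352369; FV = 22340 × 510.352369 = 11,401,271.9318
(Beginning-of-period payments → annuity-due factor ×(1+i).)

C$11,401,271.93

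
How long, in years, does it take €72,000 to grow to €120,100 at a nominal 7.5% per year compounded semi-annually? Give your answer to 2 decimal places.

6.95 years

Periodic rate i = 0.075/2 = 0.0375.
(1+i)^n = 120100/72000 = 1.66806, so n = ln 1.66806 / ln 1.0375 = 13.8985 half-years
= 13.8985/2 years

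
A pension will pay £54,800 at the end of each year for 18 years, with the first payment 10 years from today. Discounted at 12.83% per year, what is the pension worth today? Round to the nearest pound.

£127,713

PV at t=9 (ordinary 18-year annuity): 54800 × a(18|0.1283) = 54800 × 6.906809 = 378,493.1393
PV₀ = 378,493.1393 / (1+0.1283)^9 = 378,493.1393 / 2.963612 = 127,713.4740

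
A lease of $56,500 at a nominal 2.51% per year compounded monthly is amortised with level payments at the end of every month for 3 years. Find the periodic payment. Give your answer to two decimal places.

$1,630.92

i = 0.0251/12 = 0.00209167 per month; n = 3·12 = 36.
Annuity-PV factor = 34.643118; PMT = 56500 / 34.643118 = 1,630.9156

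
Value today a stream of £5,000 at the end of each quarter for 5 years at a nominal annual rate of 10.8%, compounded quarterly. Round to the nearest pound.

£76,493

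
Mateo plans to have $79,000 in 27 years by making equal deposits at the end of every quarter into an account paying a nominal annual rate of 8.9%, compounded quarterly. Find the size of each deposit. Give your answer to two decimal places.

$179.93

i = 0.089/4 = 0.02225 per quarter; n = 27·4 = 108.
FV-annuity factor = 439.048935; PMT = 79000 / 439.048935 = 179.9344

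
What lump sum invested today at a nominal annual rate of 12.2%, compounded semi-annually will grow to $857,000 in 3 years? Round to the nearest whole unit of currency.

i = 0.122/2 = 0.061 per half-year; n = 3·2 = 6.
PV = FV·(1+i)^(−n) = 857,000 × 0.700983 = 600,742.7227

$600,743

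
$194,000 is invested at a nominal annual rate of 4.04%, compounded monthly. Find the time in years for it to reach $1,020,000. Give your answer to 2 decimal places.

Periodic rate i = 0.0404/12 = 0.00336667.
n = ln(1.02e+06/194000) / ln(1+0.00336667) = ln(5.25773) / 0.003361 = 493.8095 months
= 493.8095/12 years

41.15 years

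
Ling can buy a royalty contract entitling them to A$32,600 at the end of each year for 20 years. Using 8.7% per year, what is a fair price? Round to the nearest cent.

A$304,063.41

PV = PMT · [1 − (1+i)^(−n)] / i = 32600 · 9.327098 = 304,063.4083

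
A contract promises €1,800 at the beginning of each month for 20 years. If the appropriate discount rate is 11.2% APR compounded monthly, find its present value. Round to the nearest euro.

€173,718

i = 0.112/12 = 0.00933333 per month; n = 20·12 = 240.
PV = 1800 × [1 − (1+0.00933333)^(−240)] / 0.00933333 × (1+i) = 1800 × 96.509904 = 173,717.8275
(annuity-due: payments at period start, so ×(1+i).)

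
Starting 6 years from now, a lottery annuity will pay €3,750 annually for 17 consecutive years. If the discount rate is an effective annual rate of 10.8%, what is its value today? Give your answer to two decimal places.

€17,155.68

PV at t=5 (ordinary 17-year annuity): 3750 × a(17|0.108) = 3750 × 7.639687 = 28,648.8264
PV₀ = 28,648.8264 / (1+0.108)^5 = 28,648.8264 / 1.669932 = 17,155.6838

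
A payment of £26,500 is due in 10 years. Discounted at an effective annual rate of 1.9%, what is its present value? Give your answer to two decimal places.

Discount factor = (1+0.019)^(−10) = 0.828434; PV = 26,500 × 0.828434 = 21,953.5134

£21,953.51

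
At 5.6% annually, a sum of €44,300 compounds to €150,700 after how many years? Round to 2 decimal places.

22.47 years

n = ln(150700/44300) / ln(1+0.056) = ln(3.40181) / 0.054488 = 22.4692 years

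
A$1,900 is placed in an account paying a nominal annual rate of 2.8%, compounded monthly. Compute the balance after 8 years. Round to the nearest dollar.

With 12 periods per year: i = 0.00233333, n = 96.
1,900 × (1+0.00233333)^96 = 1,900 × 1.250745 = 2,376.4148

A$2,376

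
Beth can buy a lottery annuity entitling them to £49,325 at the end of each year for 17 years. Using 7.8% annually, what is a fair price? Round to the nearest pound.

£455,990

Annuity factor a(17|0.078) = 9.244604; PV = 49325 × 9.244604 = 455,990.0816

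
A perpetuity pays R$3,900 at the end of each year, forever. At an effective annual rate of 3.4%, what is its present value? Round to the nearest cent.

PV = PMT / i = 3900 / 0.034 = 114,705.8824

R$114,705.88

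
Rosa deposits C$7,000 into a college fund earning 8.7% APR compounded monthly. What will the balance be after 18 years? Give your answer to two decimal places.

With 12 periods per year: i = 0.00725, n = 216.
FV = PV·(1+i)^n = 7,000 × 4.760490 = 33,323.4278

C$33,323.43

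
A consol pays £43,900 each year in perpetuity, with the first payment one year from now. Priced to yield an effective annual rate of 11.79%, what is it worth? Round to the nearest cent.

£372,349.45

PV = PMT / i = 43900 / 0.1179 = 372,349.4487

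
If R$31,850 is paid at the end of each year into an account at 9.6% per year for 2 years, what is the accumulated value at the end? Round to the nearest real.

Accumulation factor s(2|0.096) = 2.096000; FV = 31850 × 2.096000 = 66,757.6000

R$66,758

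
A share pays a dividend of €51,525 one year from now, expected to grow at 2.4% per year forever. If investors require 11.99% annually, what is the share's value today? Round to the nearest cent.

PV = D₁/(r − g) = 51525/(0.1199 − 0.024) = 537,278.4150

€537,278.42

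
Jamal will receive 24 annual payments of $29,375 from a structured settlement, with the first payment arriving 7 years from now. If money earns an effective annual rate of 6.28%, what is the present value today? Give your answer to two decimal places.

$249,326.44

PV at t=6 (ordinary 24-year annuity): 29375 × a(24|0.0628) = 29375 × 12.232064 = 359,316.8682
PV₀ = 359,316.8682 / (1+0.0628)^6 = 359,316.8682 / 1.441150 = 249,326.4373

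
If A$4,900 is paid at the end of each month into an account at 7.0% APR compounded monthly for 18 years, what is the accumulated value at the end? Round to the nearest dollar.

A$2,110,533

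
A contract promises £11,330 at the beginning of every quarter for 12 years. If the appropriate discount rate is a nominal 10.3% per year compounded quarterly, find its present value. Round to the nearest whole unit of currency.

With 4 periods per year: i = 0.02575, n = 48.
Annuity factor a(48|0.02575) × (1+i) = 28.078641; PV = 11330 × 28.078641 = 318,130.9978
(annuity-due: payments at period start, so ×(1+i).)

£318,131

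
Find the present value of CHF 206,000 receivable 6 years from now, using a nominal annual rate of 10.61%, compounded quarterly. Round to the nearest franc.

i = 0.1061/4 = 0.026525 per quarter; n = 6·4 = 24.
PV = 206,000 / (1 + 0.026525)^24 = 206,000 / 1.874428 = 109,900.2005

CHF 109,900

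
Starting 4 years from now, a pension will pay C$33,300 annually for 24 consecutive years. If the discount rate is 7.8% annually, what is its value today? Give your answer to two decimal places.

C$284,607.17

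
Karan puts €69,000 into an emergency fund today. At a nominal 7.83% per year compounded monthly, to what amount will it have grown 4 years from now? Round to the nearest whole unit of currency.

Periodic rate i = 0.0783/12 = 0.006525; n = 4 × 12 = 48 periods.
FV = PV·(1+i)^n = 69,000 × 1.366404 = 94,281.8889

€94,282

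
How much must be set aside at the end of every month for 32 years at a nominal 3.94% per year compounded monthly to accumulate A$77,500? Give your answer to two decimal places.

i = 0.0394/12 = 0.00328333 per month; n = 32·12 = 384.
PMT = 77500 / ( [(1+0.00328333)^384 − 1] / 0.00328333 ) = 77500 / 767.806177 = 100.9369

A$100.94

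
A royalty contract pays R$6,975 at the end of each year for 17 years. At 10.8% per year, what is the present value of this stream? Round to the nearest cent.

R$53,286.82

PV = 6975 × [1 − (1+0.108)^(−17)] / 0.108 = 6975 × 7.639687 = 53,286.8171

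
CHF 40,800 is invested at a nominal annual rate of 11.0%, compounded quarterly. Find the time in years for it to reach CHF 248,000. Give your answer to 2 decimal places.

16.63 years

Periodic rate i = 0.11/4 = 0.0275.
n = ln(248000/40800) / ln(1+0.0275) = ln(6.07843) / 0.027129 = 66.5254 quarters
= 66.5254/4 years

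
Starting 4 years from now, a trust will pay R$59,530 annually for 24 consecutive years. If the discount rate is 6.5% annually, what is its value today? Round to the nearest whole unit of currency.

R$590,926

Value one period before first payment (t=3): 59530 × [1 − (1+0.065)^(−24)] / 0.065 = 59530 × 11.990739 = 713,808.6755
PV₀ = 713,808.6755 / (1+0.065)^3 = 713,808.6755 / 1.207950 = 590,925.8638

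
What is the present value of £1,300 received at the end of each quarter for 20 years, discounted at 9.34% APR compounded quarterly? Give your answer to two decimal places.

i = 0.0934/4 = 0.02335 per quarter; n = 20·4 = 80.
PV = 1300 × [1 − (1+0.02335)^(−80)] / 0.02335 = 1300 × 36.069184 = 46,889.9391

£46,889.94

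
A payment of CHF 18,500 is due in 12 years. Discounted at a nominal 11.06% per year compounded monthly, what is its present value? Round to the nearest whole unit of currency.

CHF 4,936

i = 0.1106/12 = 0.00921667 per month; n = 12·12 = 144.
Discount factor = (1+0.00921667)^(−144) = 0.266836; PV = 18,500 × 0.266836 = 4,936.4655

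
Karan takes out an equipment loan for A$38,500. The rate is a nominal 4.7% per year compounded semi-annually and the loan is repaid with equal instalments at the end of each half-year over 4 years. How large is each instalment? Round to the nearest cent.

Periodic rate i = 0.047/2 = 0.0235; n = 4 × 2 = 8 periods.
Annuity-PV factor = 7.216217; PMT = 38500 / 7.216217 = 5,335.2053

A$5,335.21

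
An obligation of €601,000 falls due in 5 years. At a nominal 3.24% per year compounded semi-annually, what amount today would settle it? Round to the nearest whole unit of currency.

With 2 periods per year: i = 0.0162, n = 10.
PV = FV·(1+i)^(−n) = 601,000 × 0.851546 = 511,779.1236

€511,779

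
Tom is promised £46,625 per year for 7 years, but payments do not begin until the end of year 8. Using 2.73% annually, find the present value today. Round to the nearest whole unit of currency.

£243,039

Value one period before first payment (t=7): 46625 × [1 − (1+0.0273)^(−7)] / 0.0273 = 46625 × 6.294175 = 293,465.9047
Discount back 7 years: 293,465.9047 × (1+0.0273)^(−7) = 293,465.9047 × 0.828169 = 243,039.3722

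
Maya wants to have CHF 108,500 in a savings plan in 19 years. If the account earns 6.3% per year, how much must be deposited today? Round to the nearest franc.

PV = 108,500 / (1 + 0.063)^19 = 108,500 / 3.192508 = 33,985.8168

CHF 33,986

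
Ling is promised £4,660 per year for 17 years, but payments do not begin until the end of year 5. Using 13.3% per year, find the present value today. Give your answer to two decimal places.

Value one period before first payment (t=4): 4660 × [1 − (1+0.133)^(−17)] / 0.133 = 4660 × 6.618802 = 30,843.6193
PV₀ = 30,843.6193 / (1+0.133)^4 = 30,843.6193 / 1.647857 = 18,717.4074

£18,717.41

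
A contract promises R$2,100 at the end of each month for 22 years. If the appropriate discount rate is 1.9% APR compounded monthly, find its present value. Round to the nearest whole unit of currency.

With 12 periods per year: i = 0.00158333, n = 264.
Annuity factor a(264|0.00158333) = 215.633749; PV = 2100 × 215.633749 = 452,830.8725

R$452,831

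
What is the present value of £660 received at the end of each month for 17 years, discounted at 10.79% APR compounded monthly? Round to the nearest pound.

£61,581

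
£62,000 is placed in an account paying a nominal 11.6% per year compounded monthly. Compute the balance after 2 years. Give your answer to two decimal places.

Periodic rate i = 0.116/12 = 0.00966667; n = 2 × 12 = 24 periods.
FV = 62,000 × (1 + 0.00966667)^24 = 78,102.3563

£78,102.36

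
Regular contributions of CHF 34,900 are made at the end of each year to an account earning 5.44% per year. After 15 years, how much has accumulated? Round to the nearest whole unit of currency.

CHF 778,518

FV = 34900 × [(1+0.0544)^15 − 1] / 0.0544 = 34900 × 22.307120 = 778,518.4706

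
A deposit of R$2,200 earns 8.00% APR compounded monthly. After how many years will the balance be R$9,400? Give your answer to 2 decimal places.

18.21 years

Periodic rate i = 0.08/12 = 0.00666667.
n = ln(9400/2200) / ln(1+0.00666667) = ln(4.27273) / 0.006645 = 218.5632 months
= 218.5632/12 years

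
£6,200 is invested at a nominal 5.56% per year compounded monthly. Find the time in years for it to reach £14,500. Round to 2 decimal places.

Periodic rate i = 0.0556/12 = 0.00463333.
(1+i)^n = 14500/6200 = 2.33871, so n = ln 2.33871 / ln 1.00463 = 183.7912 months
= 183.7912/12 years

15.32 years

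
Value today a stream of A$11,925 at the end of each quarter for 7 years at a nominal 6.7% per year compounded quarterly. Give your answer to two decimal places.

With 4 periods per year: i = 0.01675, n = 28.
PV = PMT · [1 − (1+i)^(−n)] / i = 11925 · 22.205218 = 264,797.2265

A$264,797.23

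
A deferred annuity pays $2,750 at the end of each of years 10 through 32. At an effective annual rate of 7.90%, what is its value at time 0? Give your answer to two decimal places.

$14,504.46

Value one period before first payment (t=9): 2750 × [1 − (1+0.079)^(−23)] / 0.079 = 2750 × 10.455912 = 28,753.7569
Discount back 9 years: 28,753.7569 × (1+0.079)^(−9) = 28,753.7569 × 0.504437 = 14,504.4610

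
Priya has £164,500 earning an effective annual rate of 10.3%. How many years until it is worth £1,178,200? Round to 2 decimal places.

n = ln(1.1782e+06/164500) / ln(1+0.103) = ln(7.16231) / 0.098034 = 20.0832 years

20.08 years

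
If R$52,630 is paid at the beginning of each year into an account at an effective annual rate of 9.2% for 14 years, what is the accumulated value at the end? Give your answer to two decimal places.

Accumulation factor s(14|0.092) × (1+i) = 28.826437; FV = 52630 × 28.826437 = 1,517,135.3788
Payments are at the start of each period, so multiply by (1+i).

R$1,517,135.38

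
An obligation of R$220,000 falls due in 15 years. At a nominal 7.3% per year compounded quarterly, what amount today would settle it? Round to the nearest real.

i = 0.073/4 = 0.01825 per quarter; n = 15·4 = 60.
PV = 220,000 / (1 + 0.01825)^60 = 220,000 / 2.959819 = 74,328.8743

R$74,329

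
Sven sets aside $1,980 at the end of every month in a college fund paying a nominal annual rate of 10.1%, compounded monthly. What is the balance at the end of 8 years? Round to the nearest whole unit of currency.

With 12 periods per year: i = 0.00841667, n = 96.
FV = 1980 × [(1+0.00841667)^96 − 1] / 0.00841667 = 1980 × 146.832908 = 290,729.1585

$290,729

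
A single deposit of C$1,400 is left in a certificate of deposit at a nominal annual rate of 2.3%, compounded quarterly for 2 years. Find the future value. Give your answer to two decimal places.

Periodic rate i = 0.023/4 = 0.00575; n = 2 × 4 = 8 periods.
1,400 × (1+0.00575)^8 = 1,400 × 1.046936 = 1,465.7111

C$1,465.71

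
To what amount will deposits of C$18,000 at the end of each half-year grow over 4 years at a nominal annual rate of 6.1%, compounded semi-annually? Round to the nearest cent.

C$160,346.33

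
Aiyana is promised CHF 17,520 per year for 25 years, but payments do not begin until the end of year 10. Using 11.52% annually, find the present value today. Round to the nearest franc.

Value one period before first payment (t=9): 17520 × [1 − (1+0.1152)^(−25)] / 0.1152 = 17520 × 8.112058 = 142,123.2584
Discount back 9 years: 142,123.2584 × (1+0.1152)^(−9) = 142,123.2584 × 0.374822 = 53,270.9337

CHF 53,271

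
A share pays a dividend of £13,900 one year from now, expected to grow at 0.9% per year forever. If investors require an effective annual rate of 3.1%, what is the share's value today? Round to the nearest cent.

£631,818.18

PV = D₁/(r − g) = 13900/(0.031 − 0.009) = 631,818.1818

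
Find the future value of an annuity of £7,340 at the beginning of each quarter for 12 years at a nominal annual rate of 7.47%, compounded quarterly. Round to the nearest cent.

i = 0.0747/4 = 0.018675 per quarter; n = 12·4 = 48.
FV = PMT · [(1+i)^n − 1] / i × (1+i) = 7340 · 78.034957 = 572,776.5851
(annuity-due: payments at period start, so ×(1+i).)

£572,776.59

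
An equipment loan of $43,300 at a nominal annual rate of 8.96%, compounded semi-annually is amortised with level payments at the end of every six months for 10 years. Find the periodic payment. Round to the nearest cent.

Periodic rate i = 0.0896/2 = 0.0448; n = 10 × 2 = 20 periods.
PMT = 43300 / ( [1 − (1+0.0448)^(−20)] / 0.0448 ) = 43300 / 13.030509 = 3,322.9708

$3,322.97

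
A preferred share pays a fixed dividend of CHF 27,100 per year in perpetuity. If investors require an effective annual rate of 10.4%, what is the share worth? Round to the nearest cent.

PV = PMT / i = 27100 / 0.104 = 260,576.9231

CHF 260,576.92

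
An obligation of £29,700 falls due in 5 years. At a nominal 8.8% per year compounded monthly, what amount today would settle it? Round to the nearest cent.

With 12 periods per year: i = 0.00733333, n = 60.
Discount factor = (1+0.00733333)^(−60) = 0.645071; PV = 29,700 × 0.645071 = 19,158.6160

£19,158.62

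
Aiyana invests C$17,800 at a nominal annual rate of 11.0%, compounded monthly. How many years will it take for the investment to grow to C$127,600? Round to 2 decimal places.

17.99 years

Periodic rate i = 0.11/12 = 0.00916667.
(1+i)^n = 127600/17800 = 7.16854, so n = ln 7.16854 / ln 1.00917 = 215.8599 months
= 215.8599/12 years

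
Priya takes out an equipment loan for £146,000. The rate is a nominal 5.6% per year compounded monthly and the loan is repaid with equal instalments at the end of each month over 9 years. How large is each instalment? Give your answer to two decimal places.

£1,724.10

i = 0.056/12 = 0.00466667 per month; n = 9·12 = 108.
Annuity-PV factor = 84.681851; PMT = 146000 / 84.681851 = 1,724.1002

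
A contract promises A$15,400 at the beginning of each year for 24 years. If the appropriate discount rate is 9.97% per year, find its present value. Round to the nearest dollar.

A$152,505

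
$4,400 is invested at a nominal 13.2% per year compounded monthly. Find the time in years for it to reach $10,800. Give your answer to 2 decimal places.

Periodic rate i = 0.132/12 = 0.011.
n = ln(10800/4400) / ln(1+0.011) = ln(2.45455) / 0.010940 = 82.0792 months
= 82.0792/12 years

6.84 years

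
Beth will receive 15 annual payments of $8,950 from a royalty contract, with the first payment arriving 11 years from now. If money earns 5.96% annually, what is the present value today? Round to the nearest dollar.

$48,849

Value one period before first payment (t=10): 8950 × [1 − (1+0.0596)^(−15)] / 0.0596 = 8950 × 9.737683 = 87,152.2642
Discount back 10 years: 87,152.2642 × (1+0.0596)^(−10) = 87,152.2642 × 0.560506 = 48,849.3938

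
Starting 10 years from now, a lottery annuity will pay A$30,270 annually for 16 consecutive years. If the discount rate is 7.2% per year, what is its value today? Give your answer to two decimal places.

A$150,939.36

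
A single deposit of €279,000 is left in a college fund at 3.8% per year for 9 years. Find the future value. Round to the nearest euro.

FV = PV·(1+i)^n = 279,000 × 1.398866 = 390,283.6742

€390,284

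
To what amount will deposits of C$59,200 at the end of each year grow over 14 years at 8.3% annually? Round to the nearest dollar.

FV = 59200 × [(1+0.083)^14 − 1] / 0.083 = 59200 × 24.741004 = 1,464,667.4093

C$1,464,667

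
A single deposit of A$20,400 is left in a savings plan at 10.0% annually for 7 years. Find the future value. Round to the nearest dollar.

20,400 × (1+0.1)^7 = 20,400 × 1.948717 = 39,753.8288

A$39,754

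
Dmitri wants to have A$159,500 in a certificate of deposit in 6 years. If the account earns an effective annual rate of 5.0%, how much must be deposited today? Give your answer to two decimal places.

PV = 159,500 / (1 + 0.05)^6 = 159,500 / 1.340096 = 119,021.3558

A$119,021.36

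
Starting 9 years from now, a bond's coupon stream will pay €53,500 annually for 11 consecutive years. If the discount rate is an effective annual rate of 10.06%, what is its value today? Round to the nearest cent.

€160,954.19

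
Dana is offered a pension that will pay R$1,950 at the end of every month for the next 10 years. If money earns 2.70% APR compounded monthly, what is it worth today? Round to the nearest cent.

Periodic rate i = 0.027/12 = 0.00225; n = 10 × 12 = 120 periods.
Annuity factor a(120|0.00225) = 105.061752; PV = 1950 × 105.061752 = 204,870.4158

R$204,870.42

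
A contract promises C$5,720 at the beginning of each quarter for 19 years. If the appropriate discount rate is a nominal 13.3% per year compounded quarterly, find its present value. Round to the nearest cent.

C$162,952.24

With 4 periods per year: i = 0.03325, n = 76.
PV = 5720 × [1 − (1+0.03325)^(−76)] / 0.03325 × (1+i) = 5720 × 28.488153 = 162,952.2350
Payments are at the start of each period, so multiply by (1+i).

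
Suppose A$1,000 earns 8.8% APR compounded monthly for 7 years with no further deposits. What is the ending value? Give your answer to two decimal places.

With 12 periods per year: i = 0.00733333, n = 84.
FV = 1,000 × (1 + 0.00733333)^84 = 1,847.3503

A$1,847.35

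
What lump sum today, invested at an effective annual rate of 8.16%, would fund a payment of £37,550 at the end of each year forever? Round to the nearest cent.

PV = PMT / i = 37550 / 0.0816 = 460,171.5686

£460,171.57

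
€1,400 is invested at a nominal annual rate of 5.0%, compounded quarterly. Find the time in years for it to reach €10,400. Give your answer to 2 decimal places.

40.36 years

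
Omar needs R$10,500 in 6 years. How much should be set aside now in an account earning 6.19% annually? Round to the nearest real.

PV = FV·(1+i)^(−n) = 10,500 × 0.697426 = 7,322.9754

R$7,323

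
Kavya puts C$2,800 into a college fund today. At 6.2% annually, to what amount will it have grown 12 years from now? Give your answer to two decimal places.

2,800 × (1+0.062)^12 = 2,800 × 2.058231 = 5,763.0479

C$5,763.05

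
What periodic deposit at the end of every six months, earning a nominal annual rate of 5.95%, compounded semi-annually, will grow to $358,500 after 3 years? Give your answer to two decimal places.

$55,458.00

Periodic rate i = 0.0595/2 = 0.02975; n = 3 × 2 = 6 periods.
FV-annuity factor = 6.464351; PMT = 358500 / 6.464351 = 55,458.0040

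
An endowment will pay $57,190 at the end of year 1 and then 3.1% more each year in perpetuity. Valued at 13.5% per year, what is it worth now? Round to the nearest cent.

PV = PMT / (i − g) = 57190 / (0.135 − 0.031) = 57190 / 0.104000 = 549,903.8462

$549,903.85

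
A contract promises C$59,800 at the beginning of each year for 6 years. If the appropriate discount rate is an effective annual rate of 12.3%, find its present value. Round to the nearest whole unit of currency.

C$273,773

PV = 59800 × [1 − (1+0.123)^(−6)] / 0.123 × (1+i) = 59800 × 4.578146 = 273,773.1141
(annuity-due: payments at period start, so ×(1+i).)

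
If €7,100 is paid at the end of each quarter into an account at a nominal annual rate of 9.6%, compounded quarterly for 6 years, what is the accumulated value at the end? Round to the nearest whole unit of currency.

€226,859

Periodic rate i = 0.096/4 = 0.024; n = 6 × 4 = 24 periods.
Accumulation factor s(24|0.024) = 31.951961; FV = 7100 × 31.951961 = 226,858.9233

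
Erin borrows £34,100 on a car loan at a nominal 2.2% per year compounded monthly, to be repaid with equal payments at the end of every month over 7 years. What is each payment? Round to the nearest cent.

£438.38

Periodic rate i = 0.022/12 = 0.00183333; n = 7 × 12 = 84 periods.
Annuity-PV factor = 77.785691; PMT = 34100 / 77.785691 = 438.3840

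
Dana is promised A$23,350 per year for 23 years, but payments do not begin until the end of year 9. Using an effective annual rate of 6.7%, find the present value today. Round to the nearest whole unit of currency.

Value one period before first payment (t=8): 23350 × [1 − (1+0.067)^(−23)] / 0.067 = 23350 × 11.566887 = 270,086.8131
PV₀ = 270,086.8131 / (1+0.067)^8 = 270,086.8131 / 1.680023 = 160,763.7119

A$160,764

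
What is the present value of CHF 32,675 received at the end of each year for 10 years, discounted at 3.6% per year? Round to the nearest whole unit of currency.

Annuity factor a(10|0.036) = 8.274844; PV = 32675 × 8.274844 = 270,380.5291

CHF 270,381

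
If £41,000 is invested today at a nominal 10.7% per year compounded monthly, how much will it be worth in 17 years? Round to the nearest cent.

i = 0.107/12 = 0.00891667 per month; n = 17·12 = 204.
FV = PV·(1+i)^n = 41,000 × 6.116183 = 250,763.4955

£250,763.50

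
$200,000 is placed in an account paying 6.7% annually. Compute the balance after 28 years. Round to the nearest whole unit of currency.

FV = 200,000 × (1 + 0.067)^28 = 1,229,231.6661

$1,229,232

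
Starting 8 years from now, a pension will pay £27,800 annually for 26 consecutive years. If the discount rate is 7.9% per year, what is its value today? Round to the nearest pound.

£178,043

Value one period before first payment (t=7): 27800 × [1 − (1+0.079)^(−26)] / 0.079 = 27800 × 10.905093 = 303,161.5827
Discount back 7 years: 303,161.5827 × (1+0.079)^(−7) = 303,161.5827 × 0.587286 = 178,042.6513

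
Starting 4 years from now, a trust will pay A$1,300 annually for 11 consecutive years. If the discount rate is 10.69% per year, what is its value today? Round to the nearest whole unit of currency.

A$6,033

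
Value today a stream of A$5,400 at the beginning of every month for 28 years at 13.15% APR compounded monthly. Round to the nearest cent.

A$485,381.61

With 12 periods per year: i = 0.0109583, n = 336.
Annuity factor a(336|0.0109583) × (1+i) = 89.885483; PV = 5400 × 89.885483 = 485,381.6071
(annuity-due: payments at period start, so ×(1+i).)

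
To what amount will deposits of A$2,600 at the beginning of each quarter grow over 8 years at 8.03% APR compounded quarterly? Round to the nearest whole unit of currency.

i = 0.0803/4 = 0.020075 per quarter; n = 8·4 = 32.
Accumulation factor s(32|0.020075) × (1+i) = 45.171912; FV = 2600 × 45.171912 = 117,446.9712
(annuity-due: payments at period start, so ×(1+i).)

A$117,447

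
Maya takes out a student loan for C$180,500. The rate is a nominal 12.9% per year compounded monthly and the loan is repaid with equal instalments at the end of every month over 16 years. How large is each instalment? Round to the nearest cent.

C$2,226.10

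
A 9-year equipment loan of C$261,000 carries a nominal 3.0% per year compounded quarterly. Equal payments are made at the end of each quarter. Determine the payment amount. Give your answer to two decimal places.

C$8,299.73

Periodic rate i = 0.03/4 = 0.0075; n = 9 × 4 = 36 periods.
Annuity-PV factor = 31.446805; PMT = 261000 / 31.446805 = 8,299.7302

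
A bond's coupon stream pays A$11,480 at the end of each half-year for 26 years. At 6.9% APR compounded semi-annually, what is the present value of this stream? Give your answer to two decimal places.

A$275,719.20

Periodic rate i = 0.069/2 = 0.0345; n = 26 × 2 = 52 periods.
PV = PMT · [1 − (1+i)^(−n)] / i = 11480 · 24.017352 = 275,719.2001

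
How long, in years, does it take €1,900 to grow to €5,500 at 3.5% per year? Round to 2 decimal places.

30.90 years

n = ln(5500/1900) / ln(1+0.035) = ln(2.89474) / 0.034401 = 30.8968 years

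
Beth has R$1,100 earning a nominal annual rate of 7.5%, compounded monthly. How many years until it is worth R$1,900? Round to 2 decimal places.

7.31 years

Periodic rate i = 0.075/12 = 0.00625.
(1+i)^n = 1900/1100 = 1.72727, so n = ln 1.72727 / ln 1.00625 = 87.7200 months
= 87.7200/12 years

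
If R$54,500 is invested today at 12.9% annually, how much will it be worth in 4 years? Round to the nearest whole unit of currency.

R$88,547

FV = PV·(1+i)^n = 54,500 × 1.624710 = 88,546.6775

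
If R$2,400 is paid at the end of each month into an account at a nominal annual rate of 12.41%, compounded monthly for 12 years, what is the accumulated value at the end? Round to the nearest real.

With 12 periods per year: i = 0.0103417, n = 144.
FV = PMT · [(1+i)^n − 1] / i = 2400 · 328.744887 = 788,987.7296

R$788,988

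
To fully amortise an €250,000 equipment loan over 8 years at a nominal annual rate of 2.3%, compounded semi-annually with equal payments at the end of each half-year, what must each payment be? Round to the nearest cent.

€17,195.98

i = 0.023/2 = 0.0115 per half-year; n = 8·2 = 16.
Annuity-PV factor = 14.538282; PMT = 250000 / 14.538282 = 17,195.9799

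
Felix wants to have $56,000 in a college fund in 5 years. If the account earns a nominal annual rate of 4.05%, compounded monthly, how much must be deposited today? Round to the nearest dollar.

Periodic rate i = 0.0405/12 = 0.003375; n = 5 × 12 = 60 periods.
Discount factor = (1+0.003375)^(−60) = 0.816965; PV = 56,000 × 0.816965 = 45,750.0389

$45,750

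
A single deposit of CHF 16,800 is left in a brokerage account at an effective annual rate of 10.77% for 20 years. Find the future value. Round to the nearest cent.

CHF 129,942.85

16,800 × (1+0.1077)^20 = 16,800 × 7.734694 = 129,942.8524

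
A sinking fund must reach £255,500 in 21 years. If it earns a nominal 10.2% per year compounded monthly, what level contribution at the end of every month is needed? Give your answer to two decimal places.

i = 0.102/12 = 0.0085 per month; n = 21·12 = 252.
FV-annuity factor = 875.259813; PMT = 255500 / 875.259813 = 291.9133

£291.91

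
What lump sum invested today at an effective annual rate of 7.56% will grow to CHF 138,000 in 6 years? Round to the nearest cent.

CHF 89,119.83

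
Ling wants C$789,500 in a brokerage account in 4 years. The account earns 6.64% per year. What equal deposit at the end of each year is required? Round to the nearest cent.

C$178,768.40

PMT = 789500 / ( [(1+0.0664)^4 − 1] / 0.0664 ) = 789500 / 4.416329 = 178,768.4007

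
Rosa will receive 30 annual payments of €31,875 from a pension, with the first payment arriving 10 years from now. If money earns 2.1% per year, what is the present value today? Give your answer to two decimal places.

€584,042.53

Value one period before first payment (t=9): 31875 × [1 − (1+0.021)^(−30)] / 0.021 = 31875 × 22.091538 = 704,167.7847
Discount back 9 years: 704,167.7847 × (1+0.021)^(−9) = 704,167.7847 × 0.829408 = 584,042.5301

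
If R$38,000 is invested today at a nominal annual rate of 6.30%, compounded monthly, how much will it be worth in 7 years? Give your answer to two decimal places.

i = 0.063/12 = 0.00525 per month; n = 7·12 = 84.
FV = PV·(1+i)^n = 38,000 × 1.552469 = 58,993.8128

R$58,993.81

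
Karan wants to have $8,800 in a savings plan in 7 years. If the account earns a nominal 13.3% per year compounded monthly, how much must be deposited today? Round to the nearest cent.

With 12 periods per year: i = 0.0110833, n = 84.
PV = FV·(1+i)^(−n) = 8,800 × 0.396183 = 3,486.4123

$3,486.41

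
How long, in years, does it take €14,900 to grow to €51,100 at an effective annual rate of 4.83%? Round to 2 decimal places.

n = ln(51100/14900) / ln(1+0.0483) = ln(3.42953) / 0.047170 = 26.1274 years

26.13 years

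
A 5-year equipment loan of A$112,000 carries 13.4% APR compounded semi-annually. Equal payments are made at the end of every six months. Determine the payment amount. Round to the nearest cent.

Periodic rate i = 0.134/2 = 0.067; n = 5 × 2 = 10 periods.
Annuity-PV factor = 7.122025; PMT = 112000 / 7.122025 = 15,725.8653

A$15,725.87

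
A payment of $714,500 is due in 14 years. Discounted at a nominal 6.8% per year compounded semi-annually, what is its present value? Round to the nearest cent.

Periodic rate i = 0.068/2 = 0.034; n = 14 × 2 = 28 periods.
Discount factor = (1+0.034)^(−28) = 0.392125; PV = 714,500 × 0.392125 = 280,173.5596

$280,173.56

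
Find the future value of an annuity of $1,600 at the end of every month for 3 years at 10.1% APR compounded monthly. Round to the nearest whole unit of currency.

With 12 periods per year: i = 0.00841667, n = 36.
FV = 1600 × [(1+0.00841667)^36 − 1] / 0.00841667 = 1600 × 41.845398 = 66,952.6372

$66,953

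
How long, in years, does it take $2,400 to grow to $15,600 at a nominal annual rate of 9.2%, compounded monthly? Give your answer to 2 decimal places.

20.42 years

Periodic rate i = 0.092/12 = 0.00766667.
(1+i)^n = 15600/2400 = 6.50000, so n = ln 6.50000 / ln 1.00767 = 245.0828 months
= 245.0828/12 years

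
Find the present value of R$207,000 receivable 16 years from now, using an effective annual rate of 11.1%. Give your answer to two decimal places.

R$38,418.94

Discount factor = (1+0.111)^(−16) = 0.185599; PV = 207,000 × 0.185599 = 38,418.9421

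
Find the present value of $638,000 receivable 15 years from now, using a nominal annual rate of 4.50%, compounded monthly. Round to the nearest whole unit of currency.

Periodic rate i = 0.045/12 = 0.00375; n = 15 × 12 = 180 periods.
Discount factor = (1+0.00375)^(−180) = 0.509800; PV = 638,000 × 0.509800 = 325,252.1583

$325,252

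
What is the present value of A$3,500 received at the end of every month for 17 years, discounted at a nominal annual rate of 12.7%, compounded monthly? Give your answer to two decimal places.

i = 0.127/12 = 0.0105833 per month; n = 17·12 = 204.
PV = PMT · [1 − (1+i)^(−n)] / i = 3500 · 83.455975 = 292,095.9109

A$292,095.91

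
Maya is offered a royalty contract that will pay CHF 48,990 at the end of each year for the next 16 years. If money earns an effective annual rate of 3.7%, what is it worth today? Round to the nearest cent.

PV = 48990 × [1 − (1+0.037)^(−16)] / 0.037 = 48990 × 11.914462 = 583,689.5085

CHF 583,689.51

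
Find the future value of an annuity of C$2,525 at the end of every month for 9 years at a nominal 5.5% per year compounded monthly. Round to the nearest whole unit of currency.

C$351,835

With 12 periods per year: i = 0.00458333, n = 108.
FV = 2525 × [(1+0.00458333)^108 − 1] / 0.00458333 = 2525 × 139.340512 = 351,834.7933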